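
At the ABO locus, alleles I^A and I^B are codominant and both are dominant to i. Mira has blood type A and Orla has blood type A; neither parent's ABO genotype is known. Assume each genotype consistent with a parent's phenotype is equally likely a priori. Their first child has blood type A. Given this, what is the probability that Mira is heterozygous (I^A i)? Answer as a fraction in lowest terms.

Possible genotypes: Mira ∈ {I^A I^A, I^A i}; Orla ∈ {I^A I^A, I^A i}.
Weight each parental genotype pair by prior × P(type-A child):
  I^A I^A × I^A I^A: posterior weight 4/15.
  I^A I^A × I^A i: posterior weight 4/15.
  I^A i × I^A I^A: posterior weight 4/15.
  I^A i × I^A i: posterior weight 1/5.
Sum the posterior weight over pairs where Mira is I^A i: 7/15.

7/15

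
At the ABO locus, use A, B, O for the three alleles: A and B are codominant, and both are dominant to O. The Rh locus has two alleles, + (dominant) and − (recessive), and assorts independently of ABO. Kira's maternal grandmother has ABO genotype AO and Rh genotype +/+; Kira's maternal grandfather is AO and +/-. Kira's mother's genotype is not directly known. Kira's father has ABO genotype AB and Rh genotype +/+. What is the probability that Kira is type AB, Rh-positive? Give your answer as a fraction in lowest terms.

Kira's mother's ABO genotype from AO × AO: 1/4 AA, 1/2 AO, 1/4 OO.
Crossing each possibility with the father AB and summing P(type AB): 1/4·1/2 + 1/2·1/4 + 1/4·0 = 1/4.
Similarly for Rh via the mother's Rh distribution: P(Rh+) = 1.
Independent loci: 1/4 × 1 = 1/4.

1/4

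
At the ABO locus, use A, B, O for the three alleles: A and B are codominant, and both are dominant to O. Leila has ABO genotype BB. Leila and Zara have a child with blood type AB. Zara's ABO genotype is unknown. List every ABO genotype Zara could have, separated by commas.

For each candidate genotype of Zara, check whether crossing it with BB can produce every observed child phenotype.
  AA → possible child types {AB} ✓
  AB → possible child types {B, AB} ✓
  AO → possible child types {B, AB} ✓
  BB → possible child types {B} ✗
  BO → possible child types {B} ✗
  OO → possible child types {B} ✗

AA, AB, AO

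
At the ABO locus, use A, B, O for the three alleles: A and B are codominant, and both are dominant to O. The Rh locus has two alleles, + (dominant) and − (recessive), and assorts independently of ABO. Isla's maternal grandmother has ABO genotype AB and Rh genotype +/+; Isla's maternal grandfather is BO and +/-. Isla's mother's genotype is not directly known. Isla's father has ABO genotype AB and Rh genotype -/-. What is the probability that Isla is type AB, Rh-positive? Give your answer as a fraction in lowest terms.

Isla's mother's ABO genotype from AB × BO: 1/4 AB, 1/4 AO, 1/4 BB, 1/4 BO.
Crossing each possibility with the father AB and summing P(type AB): 1/4·1/2 + 1/4·1/4 + 1/4·1/2 + 1/4·1/4 = 3/8.
Similarly for Rh via the mother's Rh distribution: P(Rh+) = 3/4.
Independent loci: 3/8 × 3/4 = 9/32.

9/32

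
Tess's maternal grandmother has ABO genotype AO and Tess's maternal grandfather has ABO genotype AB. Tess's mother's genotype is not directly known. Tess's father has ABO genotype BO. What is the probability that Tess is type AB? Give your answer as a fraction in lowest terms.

Tess's mother's ABO genotype from AO × AB: 1/4 AA, 1/4 AB, 1/4 AO, 1/4 BO.
Crossing each possibility with the father BO and summing P(type AB): 1/4·1/2 + 1/4·1/4 + 1/4·1/4 + 1/4·0 = 1/4.

1/4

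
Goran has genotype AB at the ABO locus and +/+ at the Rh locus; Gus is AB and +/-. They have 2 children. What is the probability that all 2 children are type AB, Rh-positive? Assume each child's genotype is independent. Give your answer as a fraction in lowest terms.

1/4

ABO cross AB × AB → 1/4 A, 1/4 B, 1/2 AB.
Rh cross +/+ × +/- → 1 Rh+; so P(type AB, Rh-positive) = 1/2 × 1 = 1/2 per child.
All 2 independent: (1/2)^2 = 1/4.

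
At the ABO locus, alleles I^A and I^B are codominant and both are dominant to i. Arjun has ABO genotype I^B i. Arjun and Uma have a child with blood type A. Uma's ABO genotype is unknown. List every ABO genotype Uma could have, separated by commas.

I^A I^A, I^A I^B, I^A i

For each candidate genotype of Uma, check whether crossing it with I^B i can produce every observed child phenotype.
  I^A I^A → possible child types {A, AB} ✓
  I^A I^B → possible child types {A, B, AB} ✓
  I^A i → possible child types {O, A, B, AB} ✓
  I^B I^B → possible child types {B} ✗
  I^B i → possible child types {O, B} ✗
  i i → possible child types {O, B} ✗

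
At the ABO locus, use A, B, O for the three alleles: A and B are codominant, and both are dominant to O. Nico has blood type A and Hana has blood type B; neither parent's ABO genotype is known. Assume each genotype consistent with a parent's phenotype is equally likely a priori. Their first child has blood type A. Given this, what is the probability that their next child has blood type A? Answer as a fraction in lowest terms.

5/12

Possible genotypes: Nico ∈ {AA, AO}; Hana ∈ {BB, BO}.
Weight each parental genotype pair by prior × P(type-A child):
  AA × BO: posterior weight 2/3; P(next child type A) = 1/2.
  AO × BO: posterior weight 1/3; P(next child type A) = 1/4.
Weighted sum = 5/12.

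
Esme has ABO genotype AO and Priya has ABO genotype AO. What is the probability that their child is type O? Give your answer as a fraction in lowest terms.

ABO cross AO × AO → offspring phenotypes: 1/4 O, 3/4 A.
So P(type O) = 1/4.

1/4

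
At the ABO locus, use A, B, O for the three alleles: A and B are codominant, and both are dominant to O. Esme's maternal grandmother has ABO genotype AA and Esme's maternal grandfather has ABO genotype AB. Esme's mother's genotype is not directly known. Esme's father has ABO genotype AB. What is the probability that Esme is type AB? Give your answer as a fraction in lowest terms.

Esme's mother's ABO genotype from AA × AB: 1/2 AA, 1/2 AB.
Crossing each possibility with the father AB and summing P(type AB): 1/2·1/2 + 1/2·1/2 = 1/2.

1/2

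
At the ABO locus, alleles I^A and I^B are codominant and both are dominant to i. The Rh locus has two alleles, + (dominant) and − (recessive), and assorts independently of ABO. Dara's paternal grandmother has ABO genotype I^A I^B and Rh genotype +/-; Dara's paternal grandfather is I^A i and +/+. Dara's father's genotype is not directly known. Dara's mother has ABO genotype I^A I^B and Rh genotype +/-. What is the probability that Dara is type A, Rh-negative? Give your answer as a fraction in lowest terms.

3/64

Dara's father's ABO genotype from I^A I^B × I^A i: 1/4 I^A I^A, 1/4 I^A I^B, 1/4 I^A i, 1/4 I^B i.
Crossing each possibility with the mother I^A I^B and summing P(type A): 1/4·1/2 + 1/4·1/4 + 1/4·1/2 + 1/4·1/4 = 3/8.
Similarly for Rh via the father's Rh distribution: P(Rh-) = 1/8.
Independent loci: 3/8 × 1/8 = 3/64.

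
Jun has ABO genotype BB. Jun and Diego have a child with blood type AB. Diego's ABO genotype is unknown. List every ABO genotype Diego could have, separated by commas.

AA, AB, AO

For each candidate genotype of Diego, check whether crossing it with BB can produce every observed child phenotype.
  AA → possible child types {AB} ✓
  AB → possible child types {B, AB} ✓
  AO → possible child types {B, AB} ✓
  BB → possible child types {B} ✗
  BO → possible child types {B} ✗
  OO → possible child types {B} ✗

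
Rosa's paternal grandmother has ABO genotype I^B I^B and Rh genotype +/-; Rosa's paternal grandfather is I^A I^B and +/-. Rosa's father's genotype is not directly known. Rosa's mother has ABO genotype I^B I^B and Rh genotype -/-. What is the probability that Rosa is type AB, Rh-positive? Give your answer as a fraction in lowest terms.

Rosa's father's ABO genotype from I^B I^B × I^A I^B: 1/2 I^A I^B, 1/2 I^B I^B.
Crossing each possibility with the mother I^B I^B and summing P(type AB): 1/2·1/2 + 1/2·0 = 1/4.
Similarly for Rh via the father's Rh distribution: P(Rh+) = 1/2.
Independent loci: 1/4 × 1/2 = 1/8.

1/8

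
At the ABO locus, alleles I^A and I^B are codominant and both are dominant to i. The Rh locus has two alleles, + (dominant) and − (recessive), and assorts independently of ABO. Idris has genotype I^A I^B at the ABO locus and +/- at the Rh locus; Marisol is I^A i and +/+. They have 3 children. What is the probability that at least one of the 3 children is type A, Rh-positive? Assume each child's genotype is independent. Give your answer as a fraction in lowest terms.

7/8

ABO cross I^A I^B × I^A i → 1/2 A, 1/4 B, 1/4 AB.
Rh cross +/- × +/+ → 1 Rh+; so P(type A, Rh-positive) = 1/2 × 1 = 1/2 per child.
P(none) = (1/2)^3 = 1/8; P(at least one) = 1 − 1/8 = 7/8.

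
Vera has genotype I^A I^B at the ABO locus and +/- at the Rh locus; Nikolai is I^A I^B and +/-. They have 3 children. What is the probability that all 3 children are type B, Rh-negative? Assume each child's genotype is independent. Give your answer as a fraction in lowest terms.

1/4096

ABO cross I^A I^B × I^A I^B → 1/4 A, 1/4 B, 1/2 AB.
Rh cross +/- × +/- → 3/4 Rh+, 1/4 Rh-; so P(type B, Rh-negative) = 1/4 × 1/4 = 1/16 per child.
All 3 independent: (1/16)^3 = 1/4096.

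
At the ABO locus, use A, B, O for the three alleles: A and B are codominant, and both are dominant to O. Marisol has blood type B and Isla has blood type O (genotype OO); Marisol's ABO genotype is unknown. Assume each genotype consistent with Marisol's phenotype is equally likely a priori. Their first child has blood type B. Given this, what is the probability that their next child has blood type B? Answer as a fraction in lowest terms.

5/6

Possible genotypes: Marisol ∈ {BB, BO}; Isla ∈ {OO}.
Weight each parental genotype pair by prior × P(type-B child):
  BB × OO: posterior weight 2/3; P(next child type B) = 1.
  BO × OO: posterior weight 1/3; P(next child type B) = 1/2.
Weighted sum = 5/6.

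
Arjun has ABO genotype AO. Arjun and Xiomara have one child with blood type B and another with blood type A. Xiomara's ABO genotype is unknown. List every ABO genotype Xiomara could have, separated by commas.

For each candidate genotype of Xiomara, check whether crossing it with AO can produce every observed child phenotype.
  AA → possible child types {A} ✗
  AB → possible child types {A, B, AB} ✓
  AO → possible child types {O, A} ✗
  BB → possible child types {B, AB} ✗
  BO → possible child types {O, A, B, AB} ✓
  OO → possible child types {O, A} ✗

AB, BO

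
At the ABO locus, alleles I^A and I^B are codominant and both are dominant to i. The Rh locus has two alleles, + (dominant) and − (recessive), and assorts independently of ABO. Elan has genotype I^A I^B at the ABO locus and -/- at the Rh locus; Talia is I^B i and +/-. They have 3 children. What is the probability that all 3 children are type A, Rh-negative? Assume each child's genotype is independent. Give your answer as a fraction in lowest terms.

ABO cross I^A I^B × I^B i → 1/4 A, 1/2 B, 1/4 AB.
Rh cross -/- × +/- → 1/2 Rh+, 1/2 Rh-; so P(type A, Rh-negative) = 1/4 × 1/2 = 1/8 per child.
All 3 independent: (1/8)^3 = 1/512.

1/512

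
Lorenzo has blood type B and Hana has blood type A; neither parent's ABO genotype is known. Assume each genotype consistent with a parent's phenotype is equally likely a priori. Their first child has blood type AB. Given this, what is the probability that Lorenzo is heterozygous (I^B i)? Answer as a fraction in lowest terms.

Possible genotypes: Lorenzo ∈ {I^B I^B, I^B i}; Hana ∈ {I^A I^A, I^A i}.
Weight each parental genotype pair by prior × P(type-AB child):
  I^B I^B × I^A I^A: posterior weight 4/9.
  I^B I^B × I^A i: posterior weight 2/9.
  I^B i × I^A I^A: posterior weight 2/9.
  I^B i × I^A i: posterior weight 1/9.
Sum the posterior weight over pairs where Lorenzo is I^B i: 1/3.

1/3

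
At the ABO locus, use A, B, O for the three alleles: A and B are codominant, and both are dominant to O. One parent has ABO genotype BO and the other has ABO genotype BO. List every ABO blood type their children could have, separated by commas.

O, B

Gametes from BO × BO give offspring ABO genotypes BB, BO, OO, i.e. phenotypes O, B.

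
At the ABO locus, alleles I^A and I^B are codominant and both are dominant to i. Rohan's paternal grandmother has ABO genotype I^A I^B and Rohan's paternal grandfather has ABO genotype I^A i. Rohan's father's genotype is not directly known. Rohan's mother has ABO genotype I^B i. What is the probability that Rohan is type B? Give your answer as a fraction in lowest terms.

3/8

Rohan's father's ABO genotype from I^A I^B × I^A i: 1/4 I^A I^A, 1/4 I^A I^B, 1/4 I^A i, 1/4 I^B i.
Crossing each possibility with the mother I^B i and summing P(type B): 1/4·0 + 1/4·1/2 + 1/4·1/4 + 1/4·3/4 = 3/8.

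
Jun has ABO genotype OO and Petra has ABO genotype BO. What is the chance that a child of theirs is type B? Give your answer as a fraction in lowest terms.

ABO cross OO × BO → offspring phenotypes: 1/2 O, 1/2 B.
So P(type B) = 1/2.

1/2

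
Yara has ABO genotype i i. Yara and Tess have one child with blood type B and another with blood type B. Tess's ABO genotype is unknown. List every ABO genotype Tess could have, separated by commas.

I^A I^B, I^B I^B, I^B i

For each candidate genotype of Tess, check whether crossing it with i i can produce every observed child phenotype.
  I^A I^A → possible child types {A} ✗
  I^A I^B → possible child types {A, B} ✓
  I^A i → possible child types {O, A} ✗
  I^B I^B → possible child types {B} ✓
  I^B i → possible child types {O, B} ✓
  i i → possible child types {O} ✗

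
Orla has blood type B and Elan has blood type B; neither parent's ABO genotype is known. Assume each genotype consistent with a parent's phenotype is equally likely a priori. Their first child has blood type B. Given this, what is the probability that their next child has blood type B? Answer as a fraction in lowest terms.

Possible genotypes: Orla ∈ {BB, BO}; Elan ∈ {BB, BO}.
Weight each parental genotype pair by prior × P(type-B child):
  BB × BB: posterior weight 4/15; P(next child type B) = 1.
  BB × BO: posterior weight 4/15; P(next child type B) = 1.
  BO × BB: posterior weight 4/15; P(next child type B) = 1.
  BO × BO: posterior weight 1/5; P(next child type B) = 3/4.
Weighted sum = 19/20.

19/20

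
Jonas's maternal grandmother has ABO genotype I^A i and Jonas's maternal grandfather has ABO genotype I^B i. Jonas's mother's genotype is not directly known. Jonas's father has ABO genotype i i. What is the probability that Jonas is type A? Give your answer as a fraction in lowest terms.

1/4

Jonas's mother's ABO genotype from I^A i × I^B i: 1/4 I^A I^B, 1/4 I^A i, 1/4 I^B i, 1/4 i i.
Crossing each possibility with the father i i and summing P(type A): 1/4·1/2 + 1/4·1/2 + 1/4·0 + 1/4·0 = 1/4.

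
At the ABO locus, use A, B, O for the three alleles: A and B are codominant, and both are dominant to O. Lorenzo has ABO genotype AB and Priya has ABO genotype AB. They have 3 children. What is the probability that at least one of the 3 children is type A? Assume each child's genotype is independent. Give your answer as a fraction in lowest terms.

37/64

ABO cross AB × AB → 1/4 A, 1/4 B, 1/2 AB.
So P(type A) = 1/4 per child.
P(none) = (3/4)^3 = 27/64; P(at least one) = 1 − 27/64 = 37/64.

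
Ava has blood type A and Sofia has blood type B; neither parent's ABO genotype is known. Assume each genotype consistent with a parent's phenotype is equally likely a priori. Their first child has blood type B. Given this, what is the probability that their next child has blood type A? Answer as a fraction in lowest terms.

Possible genotypes: Ava ∈ {I^A I^A, I^A i}; Sofia ∈ {I^B I^B, I^B i}.
Weight each parental genotype pair by prior × P(type-B child):
  I^A i × I^B I^B: posterior weight 2/3; P(next child type A) = 0.
  I^A i × I^B i: posterior weight 1/3; P(next child type A) = 1/4.
Weighted sum = 1/12.

1/12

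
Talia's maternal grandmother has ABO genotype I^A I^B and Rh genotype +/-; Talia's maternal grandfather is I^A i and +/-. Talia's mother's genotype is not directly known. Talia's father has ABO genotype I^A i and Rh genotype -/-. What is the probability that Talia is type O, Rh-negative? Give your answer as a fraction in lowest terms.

Talia's mother's ABO genotype from I^A I^B × I^A i: 1/4 I^A I^A, 1/4 I^A I^B, 1/4 I^A i, 1/4 I^B i.
Crossing each possibility with the father I^A i and summing P(type O): 1/4·0 + 1/4·0 + 1/4·1/4 + 1/4·1/4 = 1/8.
Similarly for Rh via the mother's Rh distribution: P(Rh-) = 1/2.
Independent loci: 1/8 × 1/2 = 1/16.

1/16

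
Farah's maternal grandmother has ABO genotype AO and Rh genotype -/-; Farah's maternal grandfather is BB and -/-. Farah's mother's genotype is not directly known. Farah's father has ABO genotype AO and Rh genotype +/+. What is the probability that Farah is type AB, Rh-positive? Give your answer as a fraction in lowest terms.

Farah's mother's ABO genotype from AO × BB: 1/2 AB, 1/2 BO.
Crossing each possibility with the father AO and summing P(type AB): 1/2·1/4 + 1/2·1/4 = 1/4.
Similarly for Rh via the mother's Rh distribution: P(Rh+) = 1.
Independent loci: 1/4 × 1 = 1/4.

1/4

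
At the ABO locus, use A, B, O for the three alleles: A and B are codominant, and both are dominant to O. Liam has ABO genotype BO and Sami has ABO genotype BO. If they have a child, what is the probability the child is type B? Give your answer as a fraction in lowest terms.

ABO cross BO × BO → offspring phenotypes: 1/4 O, 3/4 B.
So P(type B) = 3/4.

3/4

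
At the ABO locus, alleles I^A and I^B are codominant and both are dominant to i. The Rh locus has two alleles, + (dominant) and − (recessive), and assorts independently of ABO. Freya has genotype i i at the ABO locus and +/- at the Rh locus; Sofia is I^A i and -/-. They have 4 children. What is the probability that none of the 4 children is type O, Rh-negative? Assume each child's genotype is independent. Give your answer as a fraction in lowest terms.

81/256

ABO cross i i × I^A i → 1/2 O, 1/2 A.
Rh cross +/- × -/- → 1/2 Rh+, 1/2 Rh-; so P(type O, Rh-negative) = 1/2 × 1/2 = 1/4 per child.
P(not type O, Rh-negative) = 3/4 for one child; (3/4)^4 = 81/256.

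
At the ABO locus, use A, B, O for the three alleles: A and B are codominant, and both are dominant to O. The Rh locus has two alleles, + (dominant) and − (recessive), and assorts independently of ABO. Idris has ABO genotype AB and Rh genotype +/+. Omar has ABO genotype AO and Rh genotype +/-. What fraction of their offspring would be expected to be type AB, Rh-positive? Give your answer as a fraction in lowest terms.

ABO cross AB × AO → offspring phenotypes: 1/2 A, 1/4 B, 1/4 AB.
Rh cross +/+ × +/- → 1 Rh+.
Independent loci: P(type AB, Rh-positive) = 1/4 × 1 = 1/4.

1/4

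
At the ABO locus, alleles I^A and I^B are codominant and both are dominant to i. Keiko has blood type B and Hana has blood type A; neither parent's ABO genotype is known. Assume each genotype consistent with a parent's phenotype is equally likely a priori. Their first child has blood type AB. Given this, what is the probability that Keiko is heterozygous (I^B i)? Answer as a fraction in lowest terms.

Possible genotypes: Keiko ∈ {I^B I^B, I^B i}; Hana ∈ {I^A I^A, I^A i}.
Weight each parental genotype pair by prior × P(type-AB child):
  I^B I^B × I^A I^A: posterior weight 4/9.
  I^B I^B × I^A i: posterior weight 2/9.
  I^B i × I^A I^A: posterior weight 2/9.
  I^B i × I^A i: posterior weight 1/9.
Sum the posterior weight over pairs where Keiko is I^B i: 1/3.

1/3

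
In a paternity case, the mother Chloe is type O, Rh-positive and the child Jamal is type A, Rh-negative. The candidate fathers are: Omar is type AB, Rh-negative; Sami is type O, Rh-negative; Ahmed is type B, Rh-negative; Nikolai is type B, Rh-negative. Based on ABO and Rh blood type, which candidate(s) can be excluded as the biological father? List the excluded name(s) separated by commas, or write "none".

A candidate is excluded only if no genotype consistent with his phenotype could produce a type A, Rh-negative child with a type O, Rh-positive mother.
Sami (type O, Rh-): no genotype consistent with that phenotype can produce a type-A Rh- child with a type-O mother.
Ahmed (type B, Rh-): no genotype consistent with that phenotype can produce a type-A Rh- child with a type-O mother.
Nikolai (type B, Rh-): no genotype consistent with that phenotype can produce a type-A Rh- child with a type-O mother.

Sami, Ahmed, Nikolai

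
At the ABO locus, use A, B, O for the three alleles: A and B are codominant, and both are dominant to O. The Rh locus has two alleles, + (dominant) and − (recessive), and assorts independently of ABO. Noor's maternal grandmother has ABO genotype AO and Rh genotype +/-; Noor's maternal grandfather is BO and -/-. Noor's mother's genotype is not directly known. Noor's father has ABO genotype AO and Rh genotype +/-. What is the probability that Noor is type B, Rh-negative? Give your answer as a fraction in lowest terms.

Noor's mother's ABO genotype from AO × BO: 1/4 AB, 1/4 AO, 1/4 BO, 1/4 OO.
Crossing each possibility with the father AO and summing P(type B): 1/4·1/4 + 1/4·0 + 1/4·1/4 + 1/4·0 = 1/8.
Similarly for Rh via the mother's Rh distribution: P(Rh-) = 3/8.
Independent loci: 1/8 × 3/8 = 3/64.

3/64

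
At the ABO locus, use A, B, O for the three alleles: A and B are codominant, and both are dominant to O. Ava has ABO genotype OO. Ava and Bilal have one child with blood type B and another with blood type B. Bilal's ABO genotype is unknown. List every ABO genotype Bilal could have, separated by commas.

AB, BB, BO

For each candidate genotype of Bilal, check whether crossing it with OO can produce every observed child phenotype.
  AA → possible child types {A} ✗
  AB → possible child types {A, B} ✓
  AO → possible child types {O, A} ✗
  BB → possible child types {B} ✓
  BO → possible child types {O, B} ✓
  OO → possible child types {O} ✗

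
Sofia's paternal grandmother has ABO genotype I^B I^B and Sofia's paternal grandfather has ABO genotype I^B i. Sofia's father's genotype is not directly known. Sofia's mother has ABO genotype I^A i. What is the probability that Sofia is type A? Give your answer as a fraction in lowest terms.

Sofia's father's ABO genotype from I^B I^B × I^B i: 1/2 I^B I^B, 1/2 I^B i.
Crossing each possibility with the mother I^A i and summing P(type A): 1/2·0 + 1/2·1/4 = 1/8.

1/8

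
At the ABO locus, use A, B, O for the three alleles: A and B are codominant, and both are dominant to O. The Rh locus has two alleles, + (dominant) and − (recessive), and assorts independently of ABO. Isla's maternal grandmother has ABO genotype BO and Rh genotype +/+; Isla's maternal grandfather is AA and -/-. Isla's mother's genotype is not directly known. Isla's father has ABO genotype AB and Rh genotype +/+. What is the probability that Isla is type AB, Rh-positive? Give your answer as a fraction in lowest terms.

Isla's mother's ABO genotype from BO × AA: 1/2 AB, 1/2 AO.
Crossing each possibility with the father AB and summing P(type AB): 1/2·1/2 + 1/2·1/4 = 3/8.
Similarly for Rh via the mother's Rh distribution: P(Rh+) = 1.
Independent loci: 3/8 × 1 = 3/8.

3/8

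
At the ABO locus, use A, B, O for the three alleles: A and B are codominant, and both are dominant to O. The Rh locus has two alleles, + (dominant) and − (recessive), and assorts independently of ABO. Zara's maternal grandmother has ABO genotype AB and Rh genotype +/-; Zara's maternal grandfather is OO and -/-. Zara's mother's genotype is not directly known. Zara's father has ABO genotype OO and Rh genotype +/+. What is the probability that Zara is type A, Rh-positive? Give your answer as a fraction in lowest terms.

1/4

Zara's mother's ABO genotype from AB × OO: 1/2 AO, 1/2 BO.
Crossing each possibility with the father OO and summing P(type A): 1/2·1/2 + 1/2·0 = 1/4.
Similarly for Rh via the mother's Rh distribution: P(Rh+) = 1.
Independent loci: 1/4 × 1 = 1/4.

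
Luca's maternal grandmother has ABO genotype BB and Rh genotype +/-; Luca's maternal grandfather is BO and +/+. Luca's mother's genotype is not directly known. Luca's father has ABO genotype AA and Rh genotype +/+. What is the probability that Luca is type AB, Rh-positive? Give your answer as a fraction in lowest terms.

3/4

Luca's mother's ABO genotype from BB × BO: 1/2 BB, 1/2 BO.
Crossing each possibility with the father AA and summing P(type AB): 1/2·1 + 1/2·1/2 = 3/4.
Similarly for Rh via the mother's Rh distribution: P(Rh+) = 1.
Independent loci: 3/4 × 1 = 3/4.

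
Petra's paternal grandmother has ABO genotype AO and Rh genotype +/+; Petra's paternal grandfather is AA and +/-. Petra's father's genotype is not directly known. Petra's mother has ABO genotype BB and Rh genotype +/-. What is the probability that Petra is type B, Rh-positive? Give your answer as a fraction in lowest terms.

Petra's father's ABO genotype from AO × AA: 1/2 AA, 1/2 AO.
Crossing each possibility with the mother BB and summing P(type B): 1/2·0 + 1/2·1/2 = 1/4.
Similarly for Rh via the father's Rh distribution: P(Rh+) = 7/8.
Independent loci: 1/4 × 7/8 = 7/32.

7/32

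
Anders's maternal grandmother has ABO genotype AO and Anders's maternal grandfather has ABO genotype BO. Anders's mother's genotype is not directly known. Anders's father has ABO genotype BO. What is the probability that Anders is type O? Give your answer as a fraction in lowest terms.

Anders's mother's ABO genotype from AO × BO: 1/4 AB, 1/4 AO, 1/4 BO, 1/4 OO.
Crossing each possibility with the father BO and summing P(type O): 1/4·0 + 1/4·1/4 + 1/4·1/4 + 1/4·1/2 = 1/4.

1/4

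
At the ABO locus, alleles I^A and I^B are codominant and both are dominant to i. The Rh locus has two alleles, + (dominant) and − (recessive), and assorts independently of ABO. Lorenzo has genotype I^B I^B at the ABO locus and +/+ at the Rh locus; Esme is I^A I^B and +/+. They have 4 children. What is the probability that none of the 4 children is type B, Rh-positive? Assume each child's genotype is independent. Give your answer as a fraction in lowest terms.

1/16

ABO cross I^B I^B × I^A I^B → 1/2 B, 1/2 AB.
Rh cross +/+ × +/+ → 1 Rh+; so P(type B, Rh-positive) = 1/2 × 1 = 1/2 per child.
P(not type B, Rh-positive) = 1/2 for one child; (1/2)^4 = 1/16.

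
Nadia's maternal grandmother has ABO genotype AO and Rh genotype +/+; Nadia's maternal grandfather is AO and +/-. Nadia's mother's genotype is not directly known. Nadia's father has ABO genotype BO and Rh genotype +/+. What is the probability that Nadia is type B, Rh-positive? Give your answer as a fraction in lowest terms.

1/4

Nadia's mother's ABO genotype from AO × AO: 1/4 AA, 1/2 AO, 1/4 OO.
Crossing each possibility with the father BO and summing P(type B): 1/4·0 + 1/2·1/4 + 1/4·1/2 = 1/4.
Similarly for Rh via the mother's Rh distribution: P(Rh+) = 1.
Independent loci: 1/4 × 1 = 1/4.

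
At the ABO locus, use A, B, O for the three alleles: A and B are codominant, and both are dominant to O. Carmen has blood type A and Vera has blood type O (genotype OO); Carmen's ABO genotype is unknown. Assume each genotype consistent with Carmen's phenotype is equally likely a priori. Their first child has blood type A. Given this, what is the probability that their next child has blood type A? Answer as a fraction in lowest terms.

5/6

Possible genotypes: Carmen ∈ {AA, AO}; Vera ∈ {OO}.
Weight each parental genotype pair by prior × P(type-A child):
  AA × OO: posterior weight 2/3; P(next child type A) = 1.
  AO × OO: posterior weight 1/3; P(next child type A) = 1/2.
Weighted sum = 5/6.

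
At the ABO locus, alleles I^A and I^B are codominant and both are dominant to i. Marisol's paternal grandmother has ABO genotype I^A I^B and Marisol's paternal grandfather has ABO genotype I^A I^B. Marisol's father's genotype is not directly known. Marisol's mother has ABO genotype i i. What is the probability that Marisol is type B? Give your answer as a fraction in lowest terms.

1/2

Marisol's father's ABO genotype from I^A I^B × I^A I^B: 1/4 I^A I^A, 1/2 I^A I^B, 1/4 I^B I^B.
Crossing each possibility with the mother i i and summing P(type B): 1/4·0 + 1/2·1/2 + 1/4·1 = 1/2.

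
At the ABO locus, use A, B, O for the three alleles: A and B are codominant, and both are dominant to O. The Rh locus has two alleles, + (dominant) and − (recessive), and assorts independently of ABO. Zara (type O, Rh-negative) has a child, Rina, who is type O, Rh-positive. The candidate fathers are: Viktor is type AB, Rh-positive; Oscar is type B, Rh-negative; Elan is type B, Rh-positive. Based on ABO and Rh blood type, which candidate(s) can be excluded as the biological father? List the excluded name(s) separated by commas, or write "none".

Viktor, Oscar

A candidate is excluded only if no genotype consistent with his phenotype could produce a type O, Rh-positive child with a type O, Rh-negative mother.
Viktor (type AB, Rh+): no genotype consistent with that phenotype can produce a type-O Rh+ child with a type-O mother.
Oscar (type B, Rh-): no genotype consistent with that phenotype can produce a type-O Rh+ child with a type-O mother.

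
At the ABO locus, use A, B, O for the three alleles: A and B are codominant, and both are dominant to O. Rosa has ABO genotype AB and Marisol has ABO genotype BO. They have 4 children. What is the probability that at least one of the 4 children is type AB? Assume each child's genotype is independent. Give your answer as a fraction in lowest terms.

ABO cross AB × BO → 1/4 A, 1/2 B, 1/4 AB.
So P(type AB) = 1/4 per child.
P(none) = (3/4)^4 = 81/256; P(at least one) = 1 − 81/256 = 175/256.

175/256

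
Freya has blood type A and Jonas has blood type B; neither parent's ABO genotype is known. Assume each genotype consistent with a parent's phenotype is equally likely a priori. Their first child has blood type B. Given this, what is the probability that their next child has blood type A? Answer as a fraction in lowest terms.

1/12

Possible genotypes: Freya ∈ {AA, AO}; Jonas ∈ {BB, BO}.
Weight each parental genotype pair by prior × P(type-B child):
  AO × BB: posterior weight 2/3; P(next child type A) = 0.
  AO × BO: posterior weight 1/3; P(next child type A) = 1/4.
Weighted sum = 1/12.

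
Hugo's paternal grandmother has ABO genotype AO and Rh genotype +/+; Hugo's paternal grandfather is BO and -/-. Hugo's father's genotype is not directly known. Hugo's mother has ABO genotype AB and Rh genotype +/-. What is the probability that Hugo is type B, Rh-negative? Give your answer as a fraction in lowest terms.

3/32

Hugo's father's ABO genotype from AO × BO: 1/4 AB, 1/4 AO, 1/4 BO, 1/4 OO.
Crossing each possibility with the mother AB and summing P(type B): 1/4·1/4 + 1/4·1/4 + 1/4·1/2 + 1/4·1/2 = 3/8.
Similarly for Rh via the father's Rh distribution: P(Rh-) = 1/4.
Independent loci: 3/8 × 1/4 = 3/32.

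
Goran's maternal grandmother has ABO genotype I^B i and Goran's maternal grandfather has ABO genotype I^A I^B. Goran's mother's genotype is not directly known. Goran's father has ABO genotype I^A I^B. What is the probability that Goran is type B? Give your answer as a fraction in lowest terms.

3/8

Goran's mother's ABO genotype from I^B i × I^A I^B: 1/4 I^A I^B, 1/4 I^A i, 1/4 I^B I^B, 1/4 I^B i.
Crossing each possibility with the father I^A I^B and summing P(type B): 1/4·1/4 + 1/4·1/4 + 1/4·1/2 + 1/4·1/2 = 3/8.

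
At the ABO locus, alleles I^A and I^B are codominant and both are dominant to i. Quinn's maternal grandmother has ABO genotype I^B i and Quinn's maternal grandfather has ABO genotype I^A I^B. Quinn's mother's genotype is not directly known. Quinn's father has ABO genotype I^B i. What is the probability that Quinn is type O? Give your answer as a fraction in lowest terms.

Quinn's mother's ABO genotype from I^B i × I^A I^B: 1/4 I^A I^B, 1/4 I^A i, 1/4 I^B I^B, 1/4 I^B i.
Crossing each possibility with the father I^B i and summing P(type O): 1/4·0 + 1/4·1/4 + 1/4·0 + 1/4·1/4 = 1/8.

1/8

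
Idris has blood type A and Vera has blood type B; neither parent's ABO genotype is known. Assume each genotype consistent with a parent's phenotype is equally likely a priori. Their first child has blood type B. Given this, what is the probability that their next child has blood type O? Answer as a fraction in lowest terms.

Possible genotypes: Idris ∈ {AA, AO}; Vera ∈ {BB, BO}.
Weight each parental genotype pair by prior × P(type-B child):
  AO × BB: posterior weight 2/3; P(next child type O) = 0.
  AO × BO: posterior weight 1/3; P(next child type O) = 1/4.
Weighted sum = 1/12.

1/12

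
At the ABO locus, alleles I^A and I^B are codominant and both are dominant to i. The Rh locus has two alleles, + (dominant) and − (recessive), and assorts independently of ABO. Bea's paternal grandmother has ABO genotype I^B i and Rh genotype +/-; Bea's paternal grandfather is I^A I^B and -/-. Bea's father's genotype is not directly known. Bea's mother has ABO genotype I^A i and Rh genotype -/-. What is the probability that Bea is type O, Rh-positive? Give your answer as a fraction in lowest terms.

1/32

Bea's father's ABO genotype from I^B i × I^A I^B: 1/4 I^A I^B, 1/4 I^A i, 1/4 I^B I^B, 1/4 I^B i.
Crossing each possibility with the mother I^A i and summing P(type O): 1/4·0 + 1/4·1/4 + 1/4·0 + 1/4·1/4 = 1/8.
Similarly for Rh via the father's Rh distribution: P(Rh+) = 1/4.
Independent loci: 1/8 × 1/4 = 1/32.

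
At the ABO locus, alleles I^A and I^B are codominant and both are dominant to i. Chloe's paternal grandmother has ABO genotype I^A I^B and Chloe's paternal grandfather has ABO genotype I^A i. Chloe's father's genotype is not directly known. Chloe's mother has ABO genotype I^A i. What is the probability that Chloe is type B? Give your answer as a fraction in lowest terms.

Chloe's father's ABO genotype from I^A I^B × I^A i: 1/4 I^A I^A, 1/4 I^A I^B, 1/4 I^A i, 1/4 I^B i.
Crossing each possibility with the mother I^A i and summing P(type B): 1/4·0 + 1/4·1/4 + 1/4·0 + 1/4·1/4 = 1/8.

1/8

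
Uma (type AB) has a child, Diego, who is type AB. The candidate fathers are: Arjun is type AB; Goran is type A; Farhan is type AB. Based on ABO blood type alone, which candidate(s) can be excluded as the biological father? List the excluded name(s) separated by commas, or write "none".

A candidate is excluded only if no genotype consistent with his phenotype could produce a type AB child with a type AB mother.
Every candidate has at least one consistent genotype combination, so none can be excluded.

none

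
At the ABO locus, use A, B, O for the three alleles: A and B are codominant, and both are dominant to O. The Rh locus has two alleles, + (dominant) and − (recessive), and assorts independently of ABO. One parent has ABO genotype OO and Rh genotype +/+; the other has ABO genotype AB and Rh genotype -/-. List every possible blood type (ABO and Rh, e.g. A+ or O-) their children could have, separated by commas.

Gametes from OO × AB give offspring ABO genotypes AO, BO, i.e. phenotypes A, B.
Rh cross +/+ × -/- → phenotypes Rh+.
Combining independently: A+, B+.

A+, B+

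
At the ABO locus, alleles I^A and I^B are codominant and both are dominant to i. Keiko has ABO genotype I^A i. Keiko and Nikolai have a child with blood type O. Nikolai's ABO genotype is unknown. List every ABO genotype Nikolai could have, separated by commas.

For each candidate genotype of Nikolai, check whether crossing it with I^A i can produce every observed child phenotype.
  I^A I^A → possible child types {A} ✗
  I^A I^B → possible child types {A, B, AB} ✗
  I^A i → possible child types {O, A} ✓
  I^B I^B → possible child types {B, AB} ✗
  I^B i → possible child types {O, A, B, AB} ✓
  i i → possible child types {O, A} ✓

I^A i, I^B i, i i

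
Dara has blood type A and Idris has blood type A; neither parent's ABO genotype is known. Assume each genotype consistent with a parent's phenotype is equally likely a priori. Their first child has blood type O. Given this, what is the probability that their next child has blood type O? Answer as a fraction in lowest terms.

1/4

Possible genotypes: Dara ∈ {AA, AO}; Idris ∈ {AA, AO}.
Weight each parental genotype pair by prior × P(type-O child):
  AO × AO: posterior weight 1; P(next child type O) = 1/4.
Weighted sum = 1/4.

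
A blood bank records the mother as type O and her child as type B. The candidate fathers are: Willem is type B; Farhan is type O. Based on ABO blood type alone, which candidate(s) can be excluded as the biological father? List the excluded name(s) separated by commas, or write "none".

Farhan

A candidate is excluded only if no genotype consistent with his phenotype could produce a type B child with a type O mother.
Farhan (type O): no genotype consistent with that phenotype can produce a type-B child with a type-O mother.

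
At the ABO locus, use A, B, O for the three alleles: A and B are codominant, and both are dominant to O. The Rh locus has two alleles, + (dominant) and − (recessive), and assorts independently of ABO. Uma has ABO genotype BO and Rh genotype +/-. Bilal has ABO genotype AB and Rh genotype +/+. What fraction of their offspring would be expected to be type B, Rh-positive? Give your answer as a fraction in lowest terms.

ABO cross BO × AB → offspring phenotypes: 1/4 A, 1/2 B, 1/4 AB.
Rh cross +/- × +/+ → 1 Rh+.
Independent loci: P(type B, Rh-positive) = 1/2 × 1 = 1/2.

1/2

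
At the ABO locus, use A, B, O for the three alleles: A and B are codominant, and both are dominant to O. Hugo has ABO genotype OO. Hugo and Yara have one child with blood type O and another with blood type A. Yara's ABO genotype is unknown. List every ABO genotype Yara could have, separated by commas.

AO

For each candidate genotype of Yara, check whether crossing it with OO can produce every observed child phenotype.
  AA → possible child types {A} ✗
  AB → possible child types {A, B} ✗
  AO → possible child types {O, A} ✓
  BB → possible child types {B} ✗
  BO → possible child types {O, B} ✗
  OO → possible child types {O} ✗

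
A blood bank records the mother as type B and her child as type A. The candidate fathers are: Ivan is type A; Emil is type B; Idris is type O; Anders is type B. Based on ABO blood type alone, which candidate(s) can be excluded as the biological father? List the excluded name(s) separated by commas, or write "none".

A candidate is excluded only if no genotype consistent with his phenotype could produce a type A child with a type B mother.
Emil (type B): no genotype consistent with that phenotype can produce a type-A child with a type-B mother.
Idris (type O): no genotype consistent with that phenotype can produce a type-A child with a type-B mother.
Anders (type B): no genotype consistent with that phenotype can produce a type-A child with a type-B mother.

Emil, Idris, Anders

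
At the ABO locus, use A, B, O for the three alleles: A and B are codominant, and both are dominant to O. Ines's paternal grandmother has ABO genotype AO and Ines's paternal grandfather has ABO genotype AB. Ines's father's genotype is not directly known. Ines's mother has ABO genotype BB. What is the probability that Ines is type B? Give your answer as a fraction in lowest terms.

Ines's father's ABO genotype from AO × AB: 1/4 AA, 1/4 AB, 1/4 AO, 1/4 BO.
Crossing each possibility with the mother BB and summing P(type B): 1/4·0 + 1/4·1/2 + 1/4·1/2 + 1/4·1 = 1/2.

1/2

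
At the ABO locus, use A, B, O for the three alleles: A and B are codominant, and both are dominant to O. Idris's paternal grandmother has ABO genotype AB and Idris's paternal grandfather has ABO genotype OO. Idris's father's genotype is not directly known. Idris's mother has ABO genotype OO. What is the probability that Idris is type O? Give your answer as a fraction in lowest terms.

1/2

Idris's father's ABO genotype from AB × OO: 1/2 AO, 1/2 BO.
Crossing each possibility with the mother OO and summing P(type O): 1/2·1/2 + 1/2·1/2 = 1/2.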